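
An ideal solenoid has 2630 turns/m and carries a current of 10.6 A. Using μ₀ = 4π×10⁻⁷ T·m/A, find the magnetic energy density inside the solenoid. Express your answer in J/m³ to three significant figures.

B = μ₀nI = (4π×10⁻⁷)(2.630×10^3)(10.6) = 3.503×10^-2 T.
u = B²/(2μ₀) = (3.503×10^-2)²/(2×4π×10⁻⁷) = 488.3 J/m³.

u ≈ 488 J/m³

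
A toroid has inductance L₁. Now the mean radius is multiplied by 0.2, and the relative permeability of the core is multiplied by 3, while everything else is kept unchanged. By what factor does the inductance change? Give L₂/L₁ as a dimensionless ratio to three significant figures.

L₂/L₁ = 15.0

For a toroid, L ∝ μᵣN²A/R.
L₂/L₁ = (0.2)^-1 × (3) = 15.0.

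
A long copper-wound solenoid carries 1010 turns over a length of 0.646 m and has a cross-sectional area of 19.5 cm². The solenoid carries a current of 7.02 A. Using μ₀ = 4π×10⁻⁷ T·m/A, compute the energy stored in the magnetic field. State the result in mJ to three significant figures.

U ≈ 95.3 mJ

A = 19.5 cm² = 1.950×10^-3 m².
L = μ₀N²A/ℓ = (4π×10⁻⁷)(1010)²(1.950×10^-3)/(0.646) = 3.869×10^-3 H.
U = ½LI² = ½(3.869×10^-3)(7.02)² = 9.5345×10^-2 J.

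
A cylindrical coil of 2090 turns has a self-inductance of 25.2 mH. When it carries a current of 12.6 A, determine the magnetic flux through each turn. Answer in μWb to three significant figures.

From L = NΦ_B/I, the flux per turn is Φ_B = LI/N.
Φ_B = (2.520×10^-2 H)(12.6 A)/2090 = 1.519×10^-4 Wb.

Φ_B ≈ 152 μWb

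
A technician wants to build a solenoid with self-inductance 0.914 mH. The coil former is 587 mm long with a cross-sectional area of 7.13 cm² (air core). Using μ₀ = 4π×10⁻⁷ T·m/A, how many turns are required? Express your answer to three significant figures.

N ≈ 774 turns

A = 7.13 cm² = 7.130×10^-4 m².
From L = μ₀N²A/ℓ, N = √(Lℓ / (μ₀A)).
N = √[(9.140×10^-4)(0.587) / ((4π×10⁻⁷)×7.130×10^-4)] = √(5.988×10^5) ≈ 773.8.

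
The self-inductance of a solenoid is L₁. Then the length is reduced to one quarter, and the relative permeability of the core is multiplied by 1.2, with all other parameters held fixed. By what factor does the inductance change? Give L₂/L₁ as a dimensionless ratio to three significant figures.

L₂/L₁ = 4.80

For a solenoid, L ∝ μᵣN²A/ℓ.
L₂/L₁ = (0.25)^-1 × (1.2) = 4.80.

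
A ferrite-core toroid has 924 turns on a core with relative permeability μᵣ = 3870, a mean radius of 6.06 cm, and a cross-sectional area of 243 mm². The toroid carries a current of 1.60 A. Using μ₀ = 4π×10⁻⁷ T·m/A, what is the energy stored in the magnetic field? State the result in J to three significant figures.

U ≈ 3.39 J

L = μ₀μᵣN²A/(2πR) = (4π×10⁻⁷)(3870)(924)²(2.430×10^-4)/(2π×6.060×10^-2) = 2.65 H.
U = ½LI² = ½(2.65)(1.60)² = 3.392 J.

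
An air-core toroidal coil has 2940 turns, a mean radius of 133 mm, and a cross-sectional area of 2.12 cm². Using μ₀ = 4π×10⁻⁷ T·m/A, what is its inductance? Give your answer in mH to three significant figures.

For a thin toroid, L = μ₀N²A/(2πR).
L = (4π×10⁻⁷)(2940)²(2.120×10^-4) / (2π×0.133 m) = 2.756×10^-3 H.

L ≈ 2.76 mH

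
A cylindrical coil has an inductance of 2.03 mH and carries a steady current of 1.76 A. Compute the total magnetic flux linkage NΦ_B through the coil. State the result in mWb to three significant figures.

NΦ_B ≈ 3.57 mWb

From L = NΦ_B/I, the flux linkage is NΦ_B = LI.
NΦ_B = (2.030×10^-3 H)(1.76 A) = 3.573×10^-3 Wb.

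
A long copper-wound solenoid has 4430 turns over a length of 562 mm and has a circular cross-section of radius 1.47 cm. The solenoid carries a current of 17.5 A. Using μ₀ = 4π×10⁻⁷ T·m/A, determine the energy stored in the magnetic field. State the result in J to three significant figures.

U ≈ 4.56 J

A = πr² = π(1.470×10^-2 m)² = 6.789×10^-4 m².
L = μ₀N²A/ℓ = (4π×10⁻⁷)(4430)²(6.789×10^-4)/(0.562) = 2.979×10^-2 H.
U = ½LI² = ½(2.979×10^-2)(17.5)² = 4.562 J.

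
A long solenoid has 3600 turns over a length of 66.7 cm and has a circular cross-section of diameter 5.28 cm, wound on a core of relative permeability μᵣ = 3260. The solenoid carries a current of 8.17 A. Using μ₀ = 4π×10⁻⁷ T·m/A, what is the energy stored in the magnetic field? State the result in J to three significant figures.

U ≈ 5820 J

A = π(d/2)² = π(2.640×10^-2 m)² = 2.190×10^-3 m².
L = μ₀μᵣN²A/ℓ = (4π×10⁻⁷)(3260)(3600)²(2.190×10^-3)/(0.667) = 174.3 H.
U = ½LI² = ½(174.3)(8.17)² = 5.817×10^3 J.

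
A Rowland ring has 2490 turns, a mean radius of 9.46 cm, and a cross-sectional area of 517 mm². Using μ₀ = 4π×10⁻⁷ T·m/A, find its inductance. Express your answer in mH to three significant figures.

For a thin toroid, L = μ₀N²A/(2πR).
L = (4π×10⁻⁷)(2490)²(5.170×10^-4) / (2π×9.460×10^-2 m) = 6.777×10^-3 H.

L ≈ 6.78 mH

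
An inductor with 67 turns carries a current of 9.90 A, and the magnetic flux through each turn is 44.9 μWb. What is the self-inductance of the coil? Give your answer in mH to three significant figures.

L ≈ 0.304 mH

Self-inductance is defined by L = NΦ_B/I (flux linkage over current).
L = (67)(4.490×10^-5 Wb)/(9.90 A) = 3.039×10^-4 H.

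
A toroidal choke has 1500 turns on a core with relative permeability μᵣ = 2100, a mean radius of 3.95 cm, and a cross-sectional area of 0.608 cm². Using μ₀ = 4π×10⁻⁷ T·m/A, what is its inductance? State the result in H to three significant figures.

For a thin toroid, L = μ₀μᵣN²A/(2πR).
L = (4π×10⁻⁷)(2100)(1500)²(6.080×10^-5) / (2π×3.950×10^-2 m) = 1.4546 H.

L ≈ 1.45 H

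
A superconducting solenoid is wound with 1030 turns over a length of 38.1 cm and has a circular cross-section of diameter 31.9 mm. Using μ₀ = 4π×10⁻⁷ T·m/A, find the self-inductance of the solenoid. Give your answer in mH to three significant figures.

L ≈ 2.80 mH

A = π(d/2)² = π(1.595×10^-2 m)² = 7.992×10^-4 m².
For a long solenoid, L = μ₀N²A/ℓ.
L = (4π×10⁻⁷)(1030)²(7.992×10^-4)/(0.381 m) = 2.797×10^-3 H.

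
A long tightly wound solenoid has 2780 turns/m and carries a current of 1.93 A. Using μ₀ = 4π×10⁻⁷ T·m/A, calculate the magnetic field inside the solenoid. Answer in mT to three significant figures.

B ≈ 6.74 mT

Inside a long solenoid, B = μ₀nI.
B = (4π×10⁻⁷)(2.780×10^3 m⁻¹)(1.93 A) = 6.742×10^-3 T.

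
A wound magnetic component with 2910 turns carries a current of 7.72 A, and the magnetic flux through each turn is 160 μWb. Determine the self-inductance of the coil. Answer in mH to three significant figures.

L ≈ 60.3 mH

Self-inductance is defined by L = NΦ_B/I (flux linkage over current).
L = (2910)(1.600×10^-4 Wb)/(7.72 A) = 6.031×10^-2 H.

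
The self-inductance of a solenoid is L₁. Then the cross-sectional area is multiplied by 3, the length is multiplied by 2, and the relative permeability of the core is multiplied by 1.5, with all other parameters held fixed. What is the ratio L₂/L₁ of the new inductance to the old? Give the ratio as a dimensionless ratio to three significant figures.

L₂/L₁ = 2.25

For a solenoid, L ∝ μᵣN²A/ℓ.
L₂/L₁ = (3) × (2)^-1 × (1.5) = 2.25.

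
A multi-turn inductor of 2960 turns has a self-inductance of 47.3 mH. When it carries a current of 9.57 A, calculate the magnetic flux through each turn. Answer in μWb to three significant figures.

From L = NΦ_B/I, the flux per turn is Φ_B = LI/N.
Φ_B = (4.730×10^-2 H)(9.57 A)/2960 = 1.529×10^-4 Wb.

Φ_B ≈ 153 μWb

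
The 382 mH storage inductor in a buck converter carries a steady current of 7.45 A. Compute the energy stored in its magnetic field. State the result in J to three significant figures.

U ≈ 10.6 J

Stored magnetic energy: U = ½LI².
U = ½(0.382 H)(7.45 A)² = 10.6 J.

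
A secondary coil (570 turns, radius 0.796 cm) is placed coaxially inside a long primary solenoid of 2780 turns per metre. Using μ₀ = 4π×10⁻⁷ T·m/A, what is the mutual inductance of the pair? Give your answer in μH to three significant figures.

M ≈ 396 μH

The outer solenoid produces a uniform field B₁ = μ₀n₁I₁ across the inner coil,
so the flux linkage is N₂Φ = N₂B₁A₂ = μ₀n₁N₂A₂·I₁, giving M = μ₀n₁N₂A₂.
A₂ = πr² = π(7.960×10^-3 m)² = 1.991×10^-4 m².
M = (4π×10⁻⁷)(2780)(570)(1.991×10^-4) = 3.964×10^-4 H.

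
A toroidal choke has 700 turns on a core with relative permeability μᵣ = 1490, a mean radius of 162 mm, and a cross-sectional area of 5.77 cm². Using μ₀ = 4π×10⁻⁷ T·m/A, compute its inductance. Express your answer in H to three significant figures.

For a thin toroid, L = μ₀μᵣN²A/(2πR).
L = (4π×10⁻⁷)(1490)(700)²(5.770×10^-4) / (2π×0.162 m) = 0.5201 H.

L ≈ 0.520 H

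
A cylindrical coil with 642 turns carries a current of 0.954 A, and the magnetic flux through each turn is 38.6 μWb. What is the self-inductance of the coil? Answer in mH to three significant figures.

Self-inductance is defined by L = NΦ_B/I (flux linkage over current).
L = (642)(3.860×10^-5 Wb)/(0.954 A) = 2.598×10^-2 H.

L ≈ 26.0 mH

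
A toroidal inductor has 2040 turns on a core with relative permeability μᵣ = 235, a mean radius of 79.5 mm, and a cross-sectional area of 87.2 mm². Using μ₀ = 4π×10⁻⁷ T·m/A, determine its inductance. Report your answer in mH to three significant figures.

L ≈ 215 mH

For a thin toroid, L = μ₀μᵣN²A/(2πR).
L = (4π×10⁻⁷)(235)(2040)²(8.720×10^-5) / (2π×7.950×10^-2 m) = 0.2145 H.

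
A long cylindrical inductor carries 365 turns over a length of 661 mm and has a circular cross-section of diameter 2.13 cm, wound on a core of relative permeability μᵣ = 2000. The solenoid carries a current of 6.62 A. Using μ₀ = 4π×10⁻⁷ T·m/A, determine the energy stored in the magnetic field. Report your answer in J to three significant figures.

U ≈ 3.96 J

A = π(d/2)² = π(1.065×10^-2 m)² = 3.563×10^-4 m².
L = μ₀μᵣN²A/ℓ = (4π×10⁻⁷)(2000)(365)²(3.563×10^-4)/(0.661) = 0.180498 H.
U = ½LI² = ½(0.180498)(6.62)² = 3.955 J.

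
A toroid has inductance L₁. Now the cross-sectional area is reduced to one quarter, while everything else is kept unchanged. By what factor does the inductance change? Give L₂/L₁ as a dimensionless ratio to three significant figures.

L₂/L₁ = 0.250

For a toroid, L ∝ μᵣN²A/R.
L₂/L₁ = (0.25) = 0.250.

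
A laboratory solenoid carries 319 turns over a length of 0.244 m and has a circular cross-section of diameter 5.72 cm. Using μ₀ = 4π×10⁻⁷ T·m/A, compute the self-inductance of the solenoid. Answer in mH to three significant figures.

A = π(d/2)² = π(2.860×10^-2 m)² = 2.570×10^-3 m².
For a long solenoid, L = μ₀N²A/ℓ.
L = (4π×10⁻⁷)(319)²(2.570×10^-3)/(0.244 m) = 1.347×10^-3 H.

L ≈ 1.35 mH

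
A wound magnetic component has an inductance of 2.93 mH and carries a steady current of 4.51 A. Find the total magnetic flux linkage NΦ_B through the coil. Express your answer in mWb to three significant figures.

From L = NΦ_B/I, the flux linkage is NΦ_B = LI.
NΦ_B = (2.930×10^-3 H)(4.51 A) = 1.321×10^-2 Wb.

NΦ_B ≈ 13.2 mWb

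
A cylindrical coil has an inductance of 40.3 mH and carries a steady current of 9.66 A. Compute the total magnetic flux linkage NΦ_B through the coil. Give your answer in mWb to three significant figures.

NΦ_B ≈ 389 mWb

From L = NΦ_B/I, the flux linkage is NΦ_B = LI.
NΦ_B = (4.030×10^-2 H)(9.66 A) = 0.3893 Wb.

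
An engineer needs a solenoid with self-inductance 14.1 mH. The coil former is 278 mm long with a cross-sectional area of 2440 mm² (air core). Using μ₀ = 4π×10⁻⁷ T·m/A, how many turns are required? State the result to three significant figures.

N ≈ 1130 turns

A = 2440 mm² = 2.440×10^-3 m².
From L = μ₀N²A/ℓ, N = √(Lℓ / (μ₀A)).
N = √[(1.410×10^-2)(0.278) / ((4π×10⁻⁷)×2.440×10^-3)] = √(1.278×10^6) ≈ 1130.7.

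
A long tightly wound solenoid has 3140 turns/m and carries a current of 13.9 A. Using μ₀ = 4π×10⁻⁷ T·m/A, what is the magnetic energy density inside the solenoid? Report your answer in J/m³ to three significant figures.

u ≈ 1200 J/m³

B = μ₀nI = (4π×10⁻⁷)(3.140×10^3)(13.9) = 5.4847×10^-2 T.
u = B²/(2μ₀) = (5.4847×10^-2)²/(2×4π×10⁻⁷) = 1.197×10^3 J/m³.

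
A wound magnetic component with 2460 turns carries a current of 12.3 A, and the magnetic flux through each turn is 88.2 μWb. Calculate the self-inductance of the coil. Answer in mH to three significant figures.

L ≈ 17.6 mH

Self-inductance is defined by L = NΦ_B/I (flux linkage over current).
L = (2460)(8.820×10^-5 Wb)/(12.3 A) = 1.764×10^-2 H.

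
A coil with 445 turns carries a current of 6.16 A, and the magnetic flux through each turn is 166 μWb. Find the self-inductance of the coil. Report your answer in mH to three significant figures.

L ≈ 12.0 mH

Self-inductance is defined by L = NΦ_B/I (flux linkage over current).
L = (445)(1.660×10^-4 Wb)/(6.16 A) = 1.199×10^-2 H.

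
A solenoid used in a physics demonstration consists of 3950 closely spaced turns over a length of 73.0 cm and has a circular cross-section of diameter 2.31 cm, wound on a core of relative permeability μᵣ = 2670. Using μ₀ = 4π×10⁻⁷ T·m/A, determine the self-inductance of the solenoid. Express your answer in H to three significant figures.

L ≈ 30.1 H

A = π(d/2)² = π(1.155×10^-2 m)² = 4.191×10^-4 m².
For a long solenoid, L = μ₀μᵣN²A/ℓ.
L = (4π×10⁻⁷)(2670)(3950)²(4.191×10^-4)/(0.73 m) = 30.05 H.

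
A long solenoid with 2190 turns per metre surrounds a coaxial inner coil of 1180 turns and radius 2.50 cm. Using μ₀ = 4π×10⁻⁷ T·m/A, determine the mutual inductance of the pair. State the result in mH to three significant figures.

M ≈ 6.38 mH

The outer solenoid produces a uniform field B₁ = μ₀n₁I₁ across the inner coil,
so the flux linkage is N₂Φ = N₂B₁A₂ = μ₀n₁N₂A₂·I₁, giving M = μ₀n₁N₂A₂.
A₂ = πr² = π(2.500×10^-2 m)² = 1.963×10^-3 m².
M = (4π×10⁻⁷)(2190)(1180)(1.963×10^-3) = 6.376×10^-3 H.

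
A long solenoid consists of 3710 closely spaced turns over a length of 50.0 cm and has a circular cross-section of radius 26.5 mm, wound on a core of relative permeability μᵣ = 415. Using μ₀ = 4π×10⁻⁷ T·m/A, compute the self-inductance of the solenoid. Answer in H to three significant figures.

L ≈ 31.7 H

A = πr² = π(2.650×10^-2 m)² = 2.206×10^-3 m².
For a long solenoid, L = μ₀μᵣN²A/ℓ.
L = (4π×10⁻⁷)(415)(3710)²(2.206×10^-3)/(0.5 m) = 31.67 H.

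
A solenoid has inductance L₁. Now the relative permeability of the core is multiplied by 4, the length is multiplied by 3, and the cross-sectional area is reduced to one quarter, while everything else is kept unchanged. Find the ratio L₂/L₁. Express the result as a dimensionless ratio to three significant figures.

L₂/L₁ = 0.333

For a solenoid, L ∝ μᵣN²A/ℓ.
L₂/L₁ = (4) × (3)^-1 × (0.25) = 0.333.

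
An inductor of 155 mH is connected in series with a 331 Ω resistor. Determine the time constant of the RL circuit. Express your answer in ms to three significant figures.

τ = L/R = (0.155 H)/(331 Ω) = 4.683×10^-4 s.

τ ≈ 0.468 ms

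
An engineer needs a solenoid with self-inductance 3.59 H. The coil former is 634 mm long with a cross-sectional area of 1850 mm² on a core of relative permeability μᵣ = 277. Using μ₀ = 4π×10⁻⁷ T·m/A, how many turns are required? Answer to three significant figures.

N ≈ 1880 turns

A = 1850 mm² = 1.850×10^-3 m².
From L = μ₀μᵣN²A/ℓ, N = √(Lℓ / (μ₀μᵣA)).
N = √[(3.59)(0.634) / ((4π×10⁻⁷)(277)×1.850×10^-3)] = √(3.534×10^6) ≈ 1880.0.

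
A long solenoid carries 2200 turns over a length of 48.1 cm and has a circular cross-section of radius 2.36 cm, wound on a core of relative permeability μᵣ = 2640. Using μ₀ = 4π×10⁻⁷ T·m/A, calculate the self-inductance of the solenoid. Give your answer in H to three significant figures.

A = πr² = π(2.360×10^-2 m)² = 1.750×10^-3 m².
For a long solenoid, L = μ₀μᵣN²A/ℓ.
L = (4π×10⁻⁷)(2640)(2200)²(1.750×10^-3)/(0.481 m) = 58.41 H.

L ≈ 58.4 H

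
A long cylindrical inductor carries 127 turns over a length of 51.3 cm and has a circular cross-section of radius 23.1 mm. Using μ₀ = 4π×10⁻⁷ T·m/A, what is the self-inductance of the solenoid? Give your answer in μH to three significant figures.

A = πr² = π(2.310×10^-2 m)² = 1.676×10^-3 m².
For a long solenoid, L = μ₀N²A/ℓ.
L = (4π×10⁻⁷)(127)²(1.676×10^-3)/(0.513 m) = 6.623×10^-5 H.

L ≈ 66.2 μH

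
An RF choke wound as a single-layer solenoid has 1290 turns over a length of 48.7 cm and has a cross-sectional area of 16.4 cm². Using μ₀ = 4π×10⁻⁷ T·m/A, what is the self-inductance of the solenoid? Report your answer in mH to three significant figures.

A = 16.4 cm² = 1.640×10^-3 m².
For a long solenoid, L = μ₀N²A/ℓ.
L = (4π×10⁻⁷)(1290)²(1.640×10^-3)/(0.487 m) = 7.042×10^-3 H.

L ≈ 7.04 mH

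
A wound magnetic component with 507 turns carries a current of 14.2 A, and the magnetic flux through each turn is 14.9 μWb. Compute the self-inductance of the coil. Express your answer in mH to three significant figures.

L ≈ 0.532 mH

Self-inductance is defined by L = NΦ_B/I (flux linkage over current).
L = (507)(1.490×10^-5 Wb)/(14.2 A) = 5.320×10^-4 H.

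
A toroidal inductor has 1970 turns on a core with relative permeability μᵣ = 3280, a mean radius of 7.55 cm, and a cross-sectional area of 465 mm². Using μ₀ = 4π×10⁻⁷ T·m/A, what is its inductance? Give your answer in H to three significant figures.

L ≈ 15.7 H

For a thin toroid, L = μ₀μᵣN²A/(2πR).
L = (4π×10⁻⁷)(3280)(1970)²(4.650×10^-4) / (2π×7.550×10^-2 m) = 15.68 H.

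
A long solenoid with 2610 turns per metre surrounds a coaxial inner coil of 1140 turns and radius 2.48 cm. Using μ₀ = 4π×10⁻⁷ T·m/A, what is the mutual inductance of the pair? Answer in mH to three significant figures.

The outer solenoid produces a uniform field B₁ = μ₀n₁I₁ across the inner coil,
so the flux linkage is N₂Φ = N₂B₁A₂ = μ₀n₁N₂A₂·I₁, giving M = μ₀n₁N₂A₂.
A₂ = πr² = π(2.480×10^-2 m)² = 1.932×10^-3 m².
M = (4π×10⁻⁷)(2610)(1140)(1.932×10^-3) = 7.2245×10^-3 H.

M ≈ 7.22 mH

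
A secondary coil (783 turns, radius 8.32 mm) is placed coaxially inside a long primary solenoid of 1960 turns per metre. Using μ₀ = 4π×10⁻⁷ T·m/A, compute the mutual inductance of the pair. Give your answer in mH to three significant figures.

The outer solenoid produces a uniform field B₁ = μ₀n₁I₁ across the inner coil,
so the flux linkage is N₂Φ = N₂B₁A₂ = μ₀n₁N₂A₂·I₁, giving M = μ₀n₁N₂A₂.
A₂ = πr² = π(8.320×10^-3 m)² = 2.1747×10^-4 m².
M = (4π×10⁻⁷)(1960)(783)(2.1747×10^-4) = 4.194×10^-4 H.

M ≈ 0.419 mH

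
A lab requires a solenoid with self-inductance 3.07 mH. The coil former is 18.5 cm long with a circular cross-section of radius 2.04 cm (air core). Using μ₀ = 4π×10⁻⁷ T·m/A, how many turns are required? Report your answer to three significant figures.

N ≈ 588 turns

A = πr² = π(2.040×10^-2 m)² = 1.307×10^-3 m².
From L = μ₀N²A/ℓ, N = √(Lℓ / (μ₀A)).
N = √[(3.070×10^-3)(0.185) / ((4π×10⁻⁷)×1.307×10^-3)] = √(3.457×10^5) ≈ 588.0.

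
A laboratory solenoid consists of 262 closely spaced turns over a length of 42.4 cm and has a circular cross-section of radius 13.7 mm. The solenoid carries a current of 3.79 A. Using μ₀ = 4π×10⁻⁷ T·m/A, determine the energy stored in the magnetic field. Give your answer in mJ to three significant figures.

U ≈ 0.862 mJ

A = πr² = π(1.370×10^-2 m)² = 5.896×10^-4 m².
L = μ₀N²A/ℓ = (4π×10⁻⁷)(262)²(5.896×10^-4)/(0.424) = 1.200×10^-4 H.
U = ½LI² = ½(1.200×10^-4)(3.79)² = 8.616×10^-4 J.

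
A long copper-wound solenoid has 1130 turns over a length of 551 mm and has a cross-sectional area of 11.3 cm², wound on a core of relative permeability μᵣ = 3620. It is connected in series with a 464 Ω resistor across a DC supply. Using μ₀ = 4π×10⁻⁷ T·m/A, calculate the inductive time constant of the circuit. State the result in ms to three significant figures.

τ ≈ 25.7 ms

A = 11.3 cm² = 1.130×10^-3 m².
L = μ₀μᵣN²A/ℓ = (4π×10⁻⁷)(3620)(1130)²(1.130×10^-3)/(0.551) = 11.91 H.
τ = L/R = (11.91)/(464) = 2.567×10^-2 s.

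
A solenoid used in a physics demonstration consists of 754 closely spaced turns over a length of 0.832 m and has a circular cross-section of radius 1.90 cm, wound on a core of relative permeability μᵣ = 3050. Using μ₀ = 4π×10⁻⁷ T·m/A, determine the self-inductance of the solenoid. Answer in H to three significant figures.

L ≈ 2.97 H

A = πr² = π(1.900×10^-2 m)² = 1.134×10^-3 m².
For a long solenoid, L = μ₀μᵣN²A/ℓ.
L = (4π×10⁻⁷)(3050)(754)²(1.134×10^-3)/(0.832 m) = 2.97 H.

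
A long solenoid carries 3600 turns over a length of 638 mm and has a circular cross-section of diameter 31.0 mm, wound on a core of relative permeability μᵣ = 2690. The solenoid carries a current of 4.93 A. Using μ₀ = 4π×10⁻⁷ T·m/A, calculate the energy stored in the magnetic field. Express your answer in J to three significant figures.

U ≈ 630 J

A = π(d/2)² = π(1.550×10^-2 m)² = 7.548×10^-4 m².
L = μ₀μᵣN²A/ℓ = (4π×10⁻⁷)(2690)(3600)²(7.548×10^-4)/(0.638) = 51.83 H.
U = ½LI² = ½(51.83)(4.93)² = 629.8 J.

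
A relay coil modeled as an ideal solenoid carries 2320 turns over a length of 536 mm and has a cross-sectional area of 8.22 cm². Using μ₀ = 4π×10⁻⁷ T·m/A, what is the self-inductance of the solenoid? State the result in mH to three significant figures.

A = 8.22 cm² = 8.220×10^-4 m².
For a long solenoid, L = μ₀N²A/ℓ.
L = (4π×10⁻⁷)(2320)²(8.220×10^-4)/(0.536 m) = 1.037×10^-2 H.

L ≈ 10.4 mH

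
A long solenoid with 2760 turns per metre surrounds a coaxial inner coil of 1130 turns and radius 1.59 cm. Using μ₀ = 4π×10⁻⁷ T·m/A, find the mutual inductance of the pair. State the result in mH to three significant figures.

M ≈ 3.11 mH

The outer solenoid produces a uniform field B₁ = μ₀n₁I₁ across the inner coil,
so the flux linkage is N₂Φ = N₂B₁A₂ = μ₀n₁N₂A₂·I₁, giving M = μ₀n₁N₂A₂.
A₂ = πr² = π(1.590×10^-2 m)² = 7.942×10^-4 m².
M = (4π×10⁻⁷)(2760)(1130)(7.942×10^-4) = 3.113×10^-3 H.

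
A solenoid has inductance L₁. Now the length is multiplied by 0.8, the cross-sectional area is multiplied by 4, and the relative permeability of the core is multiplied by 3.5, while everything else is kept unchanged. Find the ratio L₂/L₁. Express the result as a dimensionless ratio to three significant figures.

L₂/L₁ = 17.5

For a solenoid, L ∝ μᵣN²A/ℓ.
L₂/L₁ = (0.8)^-1 × (4) × (3.5) = 17.5.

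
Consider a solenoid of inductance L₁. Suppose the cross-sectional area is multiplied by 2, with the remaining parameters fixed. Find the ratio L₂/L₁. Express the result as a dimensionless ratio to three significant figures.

L₂/L₁ = 2.00

For a solenoid, L ∝ μᵣN²A/ℓ.
L₂/L₁ = (2) = 2.00.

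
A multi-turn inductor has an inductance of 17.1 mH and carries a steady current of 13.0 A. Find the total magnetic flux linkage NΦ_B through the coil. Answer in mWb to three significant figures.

NΦ_B ≈ 222 mWb

From L = NΦ_B/I, the flux linkage is NΦ_B = LI.
NΦ_B = (1.710×10^-2 H)(13.0 A) = 0.2223 Wb.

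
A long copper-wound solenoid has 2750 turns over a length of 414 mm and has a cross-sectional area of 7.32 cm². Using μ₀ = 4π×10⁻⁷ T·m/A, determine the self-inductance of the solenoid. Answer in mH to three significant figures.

L ≈ 16.8 mH

A = 7.32 cm² = 7.320×10^-4 m².
For a long solenoid, L = μ₀N²A/ℓ.
L = (4π×10⁻⁷)(2750)²(7.320×10^-4)/(0.414 m) = 1.680×10^-2 H.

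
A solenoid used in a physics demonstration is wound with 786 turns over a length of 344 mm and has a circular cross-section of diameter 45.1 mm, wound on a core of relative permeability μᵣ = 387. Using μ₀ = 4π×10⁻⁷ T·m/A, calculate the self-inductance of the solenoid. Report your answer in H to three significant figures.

L ≈ 1.40 H

A = π(d/2)² = π(2.255×10^-2 m)² = 1.598×10^-3 m².
For a long solenoid, L = μ₀μᵣN²A/ℓ.
L = (4π×10⁻⁷)(387)(786)²(1.598×10^-3)/(0.344 m) = 1.395 H.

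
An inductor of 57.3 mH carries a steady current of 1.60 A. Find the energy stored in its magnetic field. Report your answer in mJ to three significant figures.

U ≈ 73.3 mJ

Stored magnetic energy: U = ½LI².
U = ½(5.730×10^-2 H)(1.60 A)² = 7.334×10^-2 J.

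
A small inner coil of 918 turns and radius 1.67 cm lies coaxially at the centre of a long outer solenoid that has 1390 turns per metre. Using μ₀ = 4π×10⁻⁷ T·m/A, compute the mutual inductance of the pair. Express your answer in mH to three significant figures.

The outer solenoid produces a uniform field B₁ = μ₀n₁I₁ across the inner coil,
so the flux linkage is N₂Φ = N₂B₁A₂ = μ₀n₁N₂A₂·I₁, giving M = μ₀n₁N₂A₂.
A₂ = πr² = π(1.670×10^-2 m)² = 8.762×10^-4 m².
M = (4π×10⁻⁷)(1390)(918)(8.762×10^-4) = 1.4049×10^-3 H.

M ≈ 1.40 mH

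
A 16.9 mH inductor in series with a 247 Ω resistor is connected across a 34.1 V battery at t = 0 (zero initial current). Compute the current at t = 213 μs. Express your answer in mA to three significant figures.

I ≈ 132 mA

τ = L/R = 1.690×10^-2/247 = 6.842×10^-5 s; final current I_∞ = ε/R = 34.1/247 = 0.1381 A.
I(t) = I_∞(1 − e^(−t/τ)) with t/τ = 3.113.
I = (0.1381)(1 − e^(−3.113)) = 0.1319 A.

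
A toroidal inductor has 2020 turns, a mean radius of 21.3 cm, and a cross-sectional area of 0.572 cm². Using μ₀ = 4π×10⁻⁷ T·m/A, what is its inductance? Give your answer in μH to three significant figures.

For a thin toroid, L = μ₀N²A/(2πR).
L = (4π×10⁻⁷)(2020)²(5.720×10^-5) / (2π×0.213 m) = 2.192×10^-4 H.

L ≈ 219 μH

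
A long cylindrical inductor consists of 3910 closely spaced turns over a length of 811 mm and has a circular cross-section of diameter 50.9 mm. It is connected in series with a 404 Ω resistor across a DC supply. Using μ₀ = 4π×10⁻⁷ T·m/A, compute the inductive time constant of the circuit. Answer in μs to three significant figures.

τ ≈ 119 μs

A = π(d/2)² = π(2.545×10^-2 m)² = 2.0348×10^-3 m².
L = μ₀N²A/ℓ = (4π×10⁻⁷)(3910)²(2.0348×10^-3)/(0.811) = 4.820×10^-2 H.
τ = L/R = (4.820×10^-2)/(404) = 1.193×10^-4 s.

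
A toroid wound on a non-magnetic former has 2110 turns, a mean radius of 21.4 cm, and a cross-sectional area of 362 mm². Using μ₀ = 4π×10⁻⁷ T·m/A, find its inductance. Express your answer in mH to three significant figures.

L ≈ 1.51 mH

For a thin toroid, L = μ₀N²A/(2πR).
L = (4π×10⁻⁷)(2110)²(3.620×10^-4) / (2π×0.214 m) = 1.506×10^-3 H.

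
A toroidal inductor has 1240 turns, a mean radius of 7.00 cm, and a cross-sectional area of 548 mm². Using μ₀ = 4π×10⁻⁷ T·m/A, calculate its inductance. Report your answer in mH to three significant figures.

For a thin toroid, L = μ₀N²A/(2πR).
L = (4π×10⁻⁷)(1240)²(5.480×10^-4) / (2π×7.000×10^-2 m) = 2.407×10^-3 H.

L ≈ 2.41 mH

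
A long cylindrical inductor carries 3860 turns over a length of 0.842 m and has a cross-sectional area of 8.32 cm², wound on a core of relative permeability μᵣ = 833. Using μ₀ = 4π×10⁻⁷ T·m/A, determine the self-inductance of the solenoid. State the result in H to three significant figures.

L ≈ 15.4 H

A = 8.32 cm² = 8.320×10^-4 m².
For a long solenoid, L = μ₀μᵣN²A/ℓ.
L = (4π×10⁻⁷)(833)(3860)²(8.320×10^-4)/(0.842 m) = 15.41 H.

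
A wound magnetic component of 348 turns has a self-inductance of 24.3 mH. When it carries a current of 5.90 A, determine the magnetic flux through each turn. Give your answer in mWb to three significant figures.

From L = NΦ_B/I, the flux per turn is Φ_B = LI/N.
Φ_B = (2.430×10^-2 H)(5.90 A)/348 = 4.120×10^-4 Wb.

Φ_B ≈ 0.412 mWb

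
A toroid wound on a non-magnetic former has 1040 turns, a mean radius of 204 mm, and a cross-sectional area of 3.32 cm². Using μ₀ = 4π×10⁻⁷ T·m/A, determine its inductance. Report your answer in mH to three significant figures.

For a thin toroid, L = μ₀N²A/(2πR).
L = (4π×10⁻⁷)(1040)²(3.320×10^-4) / (2π×0.204 m) = 3.521×10^-4 H.

L ≈ 0.352 mH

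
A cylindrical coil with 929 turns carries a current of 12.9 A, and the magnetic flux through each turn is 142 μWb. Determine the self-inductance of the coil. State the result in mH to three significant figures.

L ≈ 10.2 mH

Self-inductance is defined by L = NΦ_B/I (flux linkage over current).
L = (929)(1.420×10^-4 Wb)/(12.9 A) = 1.023×10^-2 H.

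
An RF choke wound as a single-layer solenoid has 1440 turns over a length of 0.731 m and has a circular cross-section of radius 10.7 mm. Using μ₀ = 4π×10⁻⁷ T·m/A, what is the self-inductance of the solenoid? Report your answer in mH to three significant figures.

L ≈ 1.28 mH

A = πr² = π(1.070×10^-2 m)² = 3.597×10^-4 m².
For a long solenoid, L = μ₀N²A/ℓ.
L = (4π×10⁻⁷)(1440)²(3.597×10^-4)/(0.731 m) = 1.282×10^-3 H.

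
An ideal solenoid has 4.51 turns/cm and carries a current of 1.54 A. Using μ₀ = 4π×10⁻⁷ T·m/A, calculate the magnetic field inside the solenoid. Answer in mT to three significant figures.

Inside a long solenoid, B = μ₀nI.
B = (4π×10⁻⁷)(451 m⁻¹)(1.54 A) = 8.728×10^-4 T.

B ≈ 0.873 mT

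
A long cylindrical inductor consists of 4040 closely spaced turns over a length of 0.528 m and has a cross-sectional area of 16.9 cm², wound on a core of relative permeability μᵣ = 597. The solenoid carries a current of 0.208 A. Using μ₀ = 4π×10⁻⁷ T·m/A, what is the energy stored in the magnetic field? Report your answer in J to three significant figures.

A = 16.9 cm² = 1.690×10^-3 m².
L = μ₀μᵣN²A/ℓ = (4π×10⁻⁷)(597)(4040)²(1.690×10^-3)/(0.528) = 39.19 H.
U = ½LI² = ½(39.19)(0.208)² = 0.8478 J.

U ≈ 0.848 J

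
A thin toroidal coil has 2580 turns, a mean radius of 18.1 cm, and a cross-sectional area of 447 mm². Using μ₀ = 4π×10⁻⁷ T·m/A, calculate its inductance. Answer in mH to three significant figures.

L ≈ 3.29 mH

For a thin toroid, L = μ₀N²A/(2πR).
L = (4π×10⁻⁷)(2580)²(4.470×10^-4) / (2π×0.181 m) = 3.288×10^-3 H.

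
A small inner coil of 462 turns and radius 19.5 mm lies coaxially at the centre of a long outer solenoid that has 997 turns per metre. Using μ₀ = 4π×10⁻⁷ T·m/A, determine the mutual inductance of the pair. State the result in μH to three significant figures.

M ≈ 691 μH

The outer solenoid produces a uniform field B₁ = μ₀n₁I₁ across the inner coil,
so the flux linkage is N₂Φ = N₂B₁A₂ = μ₀n₁N₂A₂·I₁, giving M = μ₀n₁N₂A₂.
A₂ = πr² = π(1.950×10^-2 m)² = 1.1946×10^-3 m².
M = (4π×10⁻⁷)(997)(462)(1.1946×10^-3) = 6.9146×10^-4 H.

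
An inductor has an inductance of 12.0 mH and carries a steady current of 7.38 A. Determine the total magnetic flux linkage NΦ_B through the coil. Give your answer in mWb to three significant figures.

NΦ_B ≈ 88.6 mWb

From L = NΦ_B/I, the flux linkage is NΦ_B = LI.
NΦ_B = (1.200×10^-2 H)(7.38 A) = 8.856×10^-2 Wb.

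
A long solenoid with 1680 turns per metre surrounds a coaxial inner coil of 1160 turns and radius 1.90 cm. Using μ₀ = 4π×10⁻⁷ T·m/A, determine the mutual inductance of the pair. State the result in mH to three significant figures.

M ≈ 2.78 mH

The outer solenoid produces a uniform field B₁ = μ₀n₁I₁ across the inner coil,
so the flux linkage is N₂Φ = N₂B₁A₂ = μ₀n₁N₂A₂·I₁, giving M = μ₀n₁N₂A₂.
A₂ = πr² = π(1.900×10^-2 m)² = 1.134×10^-3 m².
M = (4π×10⁻⁷)(1680)(1160)(1.134×10^-3) = 2.777×10^-3 H.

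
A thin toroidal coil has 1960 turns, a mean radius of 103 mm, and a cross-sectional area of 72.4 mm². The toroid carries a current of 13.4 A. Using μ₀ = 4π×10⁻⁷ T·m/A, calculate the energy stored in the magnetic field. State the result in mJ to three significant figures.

U ≈ 48.5 mJ

L = μ₀N²A/(2πR) = (4π×10⁻⁷)(1960)²(7.240×10^-5)/(2π×0.103) = 5.401×10^-4 H.
U = ½LI² = ½(5.401×10^-4)(13.4)² = 4.849×10^-2 J.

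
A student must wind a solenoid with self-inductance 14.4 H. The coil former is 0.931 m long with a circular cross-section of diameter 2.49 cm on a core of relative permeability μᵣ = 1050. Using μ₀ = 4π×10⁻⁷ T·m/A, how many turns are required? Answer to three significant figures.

N ≈ 4570 turns

A = π(d/2)² = π(1.245×10^-2 m)² = 4.870×10^-4 m².
From L = μ₀μᵣN²A/ℓ, N = √(Lℓ / (μ₀μᵣA)).
N = √[(14.4)(0.931) / ((4π×10⁻⁷)(1050)×4.870×10^-4)] = √(2.087×10^7) ≈ 4567.9.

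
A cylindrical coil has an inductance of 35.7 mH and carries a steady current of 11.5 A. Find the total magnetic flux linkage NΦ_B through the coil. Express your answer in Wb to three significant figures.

NΦ_B ≈ 0.411 Wb

From L = NΦ_B/I, the flux linkage is NΦ_B = LI.
NΦ_B = (3.570×10^-2 H)(11.5 A) = 0.4106 Wb.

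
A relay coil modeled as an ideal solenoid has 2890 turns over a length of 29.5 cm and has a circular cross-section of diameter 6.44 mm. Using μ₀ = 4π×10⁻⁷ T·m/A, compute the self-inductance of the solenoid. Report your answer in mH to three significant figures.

A = π(d/2)² = π(3.220×10^-3 m)² = 3.257×10^-5 m².
For a long solenoid, L = μ₀N²A/ℓ.
L = (4π×10⁻⁷)(2890)²(3.257×10^-5)/(0.295 m) = 1.159×10^-3 H.

L ≈ 1.16 mH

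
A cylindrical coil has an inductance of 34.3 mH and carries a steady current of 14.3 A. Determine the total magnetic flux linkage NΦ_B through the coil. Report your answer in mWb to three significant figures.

NΦ_B ≈ 490 mWb

From L = NΦ_B/I, the flux linkage is NΦ_B = LI.
NΦ_B = (3.430×10^-2 H)(14.3 A) = 0.49049 Wb.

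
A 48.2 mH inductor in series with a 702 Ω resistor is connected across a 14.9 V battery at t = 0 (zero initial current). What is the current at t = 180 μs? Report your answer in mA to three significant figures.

τ = L/R = 4.820×10^-2/702 = 6.866×10^-5 s; final current I_∞ = ε/R = 14.9/702 = 2.123×10^-2 A.
I(t) = I_∞(1 − e^(−t/τ)) with t/τ = 2.622.
I = (2.123×10^-2)(1 − e^(−2.622)) = 1.968×10^-2 A.

I ≈ 19.7 mA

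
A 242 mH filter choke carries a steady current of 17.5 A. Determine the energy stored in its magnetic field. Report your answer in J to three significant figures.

U ≈ 37.1 J

Stored magnetic energy: U = ½LI².
U = ½(0.242 H)(17.5 A)² = 37.06 J.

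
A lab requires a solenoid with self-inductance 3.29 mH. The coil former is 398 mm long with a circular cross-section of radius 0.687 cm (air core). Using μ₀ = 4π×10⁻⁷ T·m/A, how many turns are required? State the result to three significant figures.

A = πr² = π(6.870×10^-3 m)² = 1.483×10^-4 m².
From L = μ₀N²A/ℓ, N = √(Lℓ / (μ₀A)).
N = √[(3.290×10^-3)(0.398) / ((4π×10⁻⁷)×1.483×10^-4)] = √(7.028×10^6) ≈ 2651.0.

N ≈ 2650 turns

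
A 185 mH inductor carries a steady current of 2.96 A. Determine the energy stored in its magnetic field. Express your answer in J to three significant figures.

U ≈ 0.810 J

Stored magnetic energy: U = ½LI².
U = ½(0.185 H)(2.96 A)² = 0.8104 J.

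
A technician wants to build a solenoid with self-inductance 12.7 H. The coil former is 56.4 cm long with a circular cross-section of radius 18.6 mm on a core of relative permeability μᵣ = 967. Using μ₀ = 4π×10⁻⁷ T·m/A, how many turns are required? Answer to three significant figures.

N ≈ 2330 turns

A = πr² = π(1.860×10^-2 m)² = 1.087×10^-3 m².
From L = μ₀μᵣN²A/ℓ, N = √(Lℓ / (μ₀μᵣA)).
N = √[(12.7)(0.564) / ((4π×10⁻⁷)(967)×1.087×10^-3)] = √(5.423×10^6) ≈ 2328.8.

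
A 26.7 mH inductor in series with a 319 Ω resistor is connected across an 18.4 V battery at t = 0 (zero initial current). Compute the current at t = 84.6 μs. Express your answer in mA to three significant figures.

I ≈ 36.7 mA

τ = L/R = 2.670×10^-2/319 = 8.370×10^-5 s; final current I_∞ = ε/R = 18.4/319 = 5.768×10^-2 A.
I(t) = I_∞(1 − e^(−t/τ)) with t/τ = 1.011.
I = (5.768×10^-2)(1 − e^(−1.011)) = 3.669×10^-2 A.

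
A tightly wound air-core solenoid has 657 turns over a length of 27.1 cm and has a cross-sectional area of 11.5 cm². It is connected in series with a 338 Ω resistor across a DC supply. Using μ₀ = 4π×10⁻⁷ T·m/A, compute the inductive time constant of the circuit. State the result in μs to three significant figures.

τ ≈ 6.81 μs

A = 11.5 cm² = 1.150×10^-3 m².
L = μ₀N²A/ℓ = (4π×10⁻⁷)(657)²(1.150×10^-3)/(0.271) = 2.302×10^-3 H.
τ = L/R = (2.302×10^-3)/(338) = 6.810×10^-6 s.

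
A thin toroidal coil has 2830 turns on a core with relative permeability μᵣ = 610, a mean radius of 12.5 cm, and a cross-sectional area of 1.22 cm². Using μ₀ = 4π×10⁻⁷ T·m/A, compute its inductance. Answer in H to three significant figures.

For a thin toroid, L = μ₀μᵣN²A/(2πR).
L = (4π×10⁻⁷)(610)(2830)²(1.220×10^-4) / (2π×0.125 m) = 0.9536 H.

L ≈ 0.954 H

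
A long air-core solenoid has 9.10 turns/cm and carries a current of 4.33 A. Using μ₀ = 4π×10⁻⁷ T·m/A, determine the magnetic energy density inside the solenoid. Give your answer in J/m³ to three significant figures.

B = μ₀nI = (4π×10⁻⁷)(910)(4.33) = 4.952×10^-3 T.
u = B²/(2μ₀) = (4.952×10^-3)²/(2×4π×10⁻⁷) = 9.755 J/m³.

u ≈ 9.76 J/m³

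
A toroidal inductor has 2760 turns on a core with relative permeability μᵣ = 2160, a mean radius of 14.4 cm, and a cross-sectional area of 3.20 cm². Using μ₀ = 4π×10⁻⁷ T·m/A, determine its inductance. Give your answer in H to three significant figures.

For a thin toroid, L = μ₀μᵣN²A/(2πR).
L = (4π×10⁻⁷)(2160)(2760)²(3.200×10^-4) / (2π×0.144 m) = 7.313 H.

L ≈ 7.31 H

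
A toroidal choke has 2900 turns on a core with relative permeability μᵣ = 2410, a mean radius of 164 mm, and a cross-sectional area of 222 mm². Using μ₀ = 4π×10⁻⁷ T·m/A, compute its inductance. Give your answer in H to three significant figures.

For a thin toroid, L = μ₀μᵣN²A/(2πR).
L = (4π×10⁻⁷)(2410)(2900)²(2.220×10^-4) / (2π×0.164 m) = 5.487 H.

L ≈ 5.49 H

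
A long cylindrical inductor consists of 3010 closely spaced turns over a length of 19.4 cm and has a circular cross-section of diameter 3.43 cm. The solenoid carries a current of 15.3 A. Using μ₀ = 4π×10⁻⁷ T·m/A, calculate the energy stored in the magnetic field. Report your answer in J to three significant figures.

A = π(d/2)² = π(1.715×10^-2 m)² = 9.240×10^-4 m².
L = μ₀N²A/ℓ = (4π×10⁻⁷)(3010)²(9.240×10^-4)/(0.194) = 5.423×10^-2 H.
U = ½LI² = ½(5.423×10^-2)(15.3)² = 6.347 J.

U ≈ 6.35 J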